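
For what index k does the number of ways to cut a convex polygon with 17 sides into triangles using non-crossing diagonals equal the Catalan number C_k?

15

The number of triangulations of a 17-gon is the Catalan number C_15 (index = sides − 2).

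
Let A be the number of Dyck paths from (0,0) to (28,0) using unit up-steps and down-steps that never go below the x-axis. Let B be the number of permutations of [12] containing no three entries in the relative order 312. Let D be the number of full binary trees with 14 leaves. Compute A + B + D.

Paths of 14 up- and 14 down-steps that never dip below the axis are Dyck paths; their count is C_14. So A = C_14 = 2674440.
Permutations of [n] avoiding any single length-3 pattern are counted by C_n; here n = 12. So B = C_12 = 208012.
A full binary tree with L leaves has L−1 internal nodes and is counted by C_{L−1}; L = 14 gives C_13. So D = C_13 = 742900.
A + B + D = 2674440 + 208012 + 742900 = 3625352.

3625352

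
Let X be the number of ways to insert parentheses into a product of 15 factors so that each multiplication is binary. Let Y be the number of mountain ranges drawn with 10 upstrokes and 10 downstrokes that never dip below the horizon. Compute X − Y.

2657644

Bracketing 15 factors into binary products is counted by C_{15−1} = C_14. So X = C_14 = 2674440.
A Dyck path with 10 up-steps and 10 down-steps has semilength 10, so there are C_10 of them. So Y = C_10 = 16796.
X − Y = 2674440 − 16796 = 2657644.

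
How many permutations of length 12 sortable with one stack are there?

208012

Stack-sortable permutations are exactly the 231-avoiding ones, counted by C_n; here n = 12.
C_12 = 208012.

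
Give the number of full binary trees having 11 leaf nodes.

16796

Full binary trees with 11 leaves have 11−1 = 10 internal nodes, so there are C_10 of them.
C_10 = C(20,10)/11 = 184756/11 = 16796.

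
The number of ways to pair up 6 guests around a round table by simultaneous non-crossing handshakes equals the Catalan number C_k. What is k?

Non-crossing handshake pairings of 2n people are counted by C_n; 6 people gives n = 3.

3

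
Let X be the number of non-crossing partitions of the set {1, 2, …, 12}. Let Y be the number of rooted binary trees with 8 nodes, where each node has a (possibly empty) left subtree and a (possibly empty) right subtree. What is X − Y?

206582

The non-crossing partitions of [12] form a lattice of size C_12. So X = C_12 = 208012.
Binary trees (left/right distinguished) on n nodes are counted by C_n; here n = 8. So Y = C_8 = 1430.
X − Y = 208012 − 1430 = 206582.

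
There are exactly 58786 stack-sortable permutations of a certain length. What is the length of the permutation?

Stack-sortable permutations of [n] are counted by C_n; 58786 = C_11.

11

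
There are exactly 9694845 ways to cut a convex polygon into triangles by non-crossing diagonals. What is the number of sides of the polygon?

17

Triangulations of a convex m-gon are counted by C_{m−2}, and C_15 = 9694845.
So m − 2 = 15, giving m = 17 sides.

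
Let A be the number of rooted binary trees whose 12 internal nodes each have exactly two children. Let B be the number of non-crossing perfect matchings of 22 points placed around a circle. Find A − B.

Full binary trees with n internal nodes are counted by C_n; here n = 12. So A = C_12 = 208012.
Pairing 22 circle points by 11 non-crossing chords gives C_11 matchings. So B = C_11 = 58786.
A − B = 208012 − 58786 = 149226.

149226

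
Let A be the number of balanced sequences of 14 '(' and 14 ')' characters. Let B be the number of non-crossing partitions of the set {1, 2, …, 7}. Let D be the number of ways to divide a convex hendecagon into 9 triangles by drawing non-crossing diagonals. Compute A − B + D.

2678873

A balanced arrangement of 14 bracket pairs is a Dyck word of semilength 14, so the count is C_14. So A = C_14 = 2674440.
Non-crossing partitions of an n-element set are counted by C_n; here n = 7. So B = C_7 = 429.
A convex 11-gon is triangulated into 9 triangles, and the number of such triangulations is the Catalan number C_{11−2} = C_9. So D = C_9 = 4862.
A − B + D = 2674440 − 429 + 4862 = 2678873.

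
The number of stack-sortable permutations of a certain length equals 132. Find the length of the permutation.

Stack-sortable permutations of [n] are counted by C_n. Since C_6 = 132, the index is 6.

6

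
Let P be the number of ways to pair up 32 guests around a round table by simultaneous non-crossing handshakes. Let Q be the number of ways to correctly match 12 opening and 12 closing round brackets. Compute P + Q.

With 32 = 2·16 people, non-crossing handshake pairings are non-crossing perfect matchings on a circle, counted by C_16. So P = C_16 = 35357670.
With 12 pairs the number of balanced bracket strings is the Catalan number C_12. So Q = C_12 = 208012.
P + Q = 35357670 + 208012 = 35565682.

35565682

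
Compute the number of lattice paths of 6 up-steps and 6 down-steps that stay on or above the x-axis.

Dyck paths of semilength n (length 2n) are counted by C_n; here n = 6.
C_6 = C(12,6)/7 = 924/7 = 132.

132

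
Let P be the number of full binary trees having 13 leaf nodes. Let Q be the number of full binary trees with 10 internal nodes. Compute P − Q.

191216

A full binary tree with L leaves has L−1 internal nodes and is counted by C_{L−1}; L = 13 gives C_12. So P = C_12 = 208012.
The number of full binary trees on 10 internal nodes is the Catalan number C_10. So Q = C_10 = 16796.
P − Q = 208012 − 16796 = 191216.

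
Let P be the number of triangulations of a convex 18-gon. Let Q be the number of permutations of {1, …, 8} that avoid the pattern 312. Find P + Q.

Triangulations of a convex m-gon are counted by C_{m−2}; with m = 18 this is C_16. So P = C_16 = 35357670.
For any fixed pattern of length 3, the pattern-avoiding permutations of [8] number C_8. So Q = C_8 = 1430.
P + Q = 35357670 + 1430 = 35359100.

35359100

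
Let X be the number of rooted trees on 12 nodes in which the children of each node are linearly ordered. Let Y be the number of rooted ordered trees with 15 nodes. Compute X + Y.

A rooted plane tree on 12 nodes has 11 edges, and such trees are counted by C_11. So X = C_11 = 58786.
Rooted ordered (plane) trees on m nodes have m−1 edges and are counted by C_{m−1}; m = 15 gives C_14. So Y = C_14 = 2674440.
X + Y = 58786 + 2674440 = 2733226.

2733226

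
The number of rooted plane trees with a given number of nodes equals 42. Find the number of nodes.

Rooted ordered trees on m nodes are counted by C_{m−1}; 42 = C_5.
So the index is 5, and the number of nodes is 5 + 1 = 6.

6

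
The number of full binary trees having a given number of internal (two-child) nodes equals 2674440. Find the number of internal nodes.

Full binary trees with n internal nodes are counted by C_n. Since C_14 = 2674440, the index is 14.

14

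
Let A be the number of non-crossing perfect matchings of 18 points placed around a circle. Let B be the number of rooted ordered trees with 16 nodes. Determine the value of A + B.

9699707

Non-crossing perfect matchings of 2n points on a circle are counted by C_n; with 18 points, n = 9. So A = C_9 = 4862.
Rooted ordered (plane) trees on m nodes have m−1 edges and are counted by C_{m−1}; m = 16 gives C_15. So B = C_15 = 9694845.
A + B = 4862 + 9694845 = 9699707.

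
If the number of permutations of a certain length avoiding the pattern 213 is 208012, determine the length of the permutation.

12

Permutations of [n] avoiding a fixed length-3 pattern are counted by C_n; 208012 = C_12.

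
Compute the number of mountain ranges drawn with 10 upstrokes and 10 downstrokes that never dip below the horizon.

A Dyck path with 10 up-steps and 10 down-steps has semilength 10, so there are C_10 of them.
C_10 = 16796.

16796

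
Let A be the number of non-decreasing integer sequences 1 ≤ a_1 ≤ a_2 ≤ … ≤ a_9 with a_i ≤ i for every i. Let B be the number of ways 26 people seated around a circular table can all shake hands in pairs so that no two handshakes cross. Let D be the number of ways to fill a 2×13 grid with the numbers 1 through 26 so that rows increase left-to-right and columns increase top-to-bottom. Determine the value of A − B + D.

4862

Such sub-staircase sequences of length n are counted by C_n; here n = 9. So A = C_9 = 4862.
Non-crossing handshake pairings of 2n people are counted by C_n; 26 people gives n = 13. So B = C_13 = 742900.
By the hook-length formula (or a Dyck-path bijection), SYT of shape 2×13 number C_13. So D = C_13 = 742900.
A − B + D = 4862 − 742900 + 742900 = 4862.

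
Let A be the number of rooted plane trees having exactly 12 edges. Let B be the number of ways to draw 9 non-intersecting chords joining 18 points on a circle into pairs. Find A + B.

A rooted plane tree with 12 edges has 13 nodes, and the count is C_12. So A = C_12 = 208012.
Non-crossing perfect matchings of 2n points on a circle are counted by C_n; with 18 points, n = 9. So B = C_9 = 4862.
A + B = 208012 + 4862 = 212874.

212874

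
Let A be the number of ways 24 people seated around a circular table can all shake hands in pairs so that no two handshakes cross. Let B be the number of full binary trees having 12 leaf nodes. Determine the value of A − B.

With 24 = 2·12 people, non-crossing handshake pairings are non-crossing perfect matchings on a circle, counted by C_12. So A = C_12 = 208012.
Full binary trees with 12 leaves have 12−1 = 11 internal nodes, so there are C_11 of them. So B = C_11 = 58786.
A − B = 208012 − 58786 = 149226.

149226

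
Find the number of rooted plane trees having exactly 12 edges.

208012

Rooted ordered trees with n edges are counted by C_n; here n = 12.
C_12 = C_11 · 2(2·11+1)/(11+2) = 58786 · 46/13 = 208012.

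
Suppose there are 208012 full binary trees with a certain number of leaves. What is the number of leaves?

Full binary trees with L leaves are counted by C_{L−1}; 208012 = C_12.
So the index is 12, and the number of leaves is 12 + 1 = 13.

13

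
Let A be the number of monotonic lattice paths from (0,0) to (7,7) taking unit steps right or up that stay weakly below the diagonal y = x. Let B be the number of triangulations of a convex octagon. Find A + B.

561

Sub-diagonal monotone paths from (0,0) to (7,7) biject with Dyck paths of semilength 7, giving C_7. So A = C_7 = 429.
Triangulations of a convex m-gon are counted by C_{m−2}; with m = 8 this is C_6. So B = C_6 = 132.
A + B = 429 + 132 = 561.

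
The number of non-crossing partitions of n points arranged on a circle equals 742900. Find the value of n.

Non-crossing partitions of [n] are counted by C_n; 742900 = C_13.

13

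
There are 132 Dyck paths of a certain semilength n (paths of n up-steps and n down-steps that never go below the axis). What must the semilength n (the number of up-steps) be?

6

Dyck paths of semilength n are counted by C_n. The Catalan number equal to 132 is C_6.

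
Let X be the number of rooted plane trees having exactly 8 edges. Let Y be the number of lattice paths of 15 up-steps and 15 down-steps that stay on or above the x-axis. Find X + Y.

9696275

Rooted ordered trees with n edges are counted by C_n; here n = 8. So X = C_8 = 1430.
A Dyck path with 15 up-steps and 15 down-steps has semilength 15, so there are C_15 of them. So Y = C_15 = 9694845.
X + Y = 1430 + 9694845 = 9696275.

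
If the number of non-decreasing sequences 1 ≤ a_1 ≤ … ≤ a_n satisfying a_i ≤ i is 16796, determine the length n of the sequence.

10

Such sub-staircase sequences of length n are counted by C_n, and C_10 = 16796.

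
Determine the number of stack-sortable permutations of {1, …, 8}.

1430

By Knuth's characterisation, the stack-sortable permutations of length 8 are the 231-avoiders, numbering C_8.
C_8 = C(16,8)/9 = 12870/9 = 1430.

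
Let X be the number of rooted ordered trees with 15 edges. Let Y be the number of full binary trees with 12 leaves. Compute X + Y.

A rooted plane tree with 15 edges has 16 nodes, and the count is C_15. So X = C_15 = 9694845.
Full binary trees with 12 leaves have 12−1 = 11 internal nodes, so there are C_11 of them. So Y = C_11 = 58786.
X + Y = 9694845 + 58786 = 9753631.

9753631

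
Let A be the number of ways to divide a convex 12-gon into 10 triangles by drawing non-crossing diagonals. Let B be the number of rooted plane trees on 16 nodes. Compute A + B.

A convex 12-gon is triangulated into 10 triangles, and the number of such triangulations is the Catalan number C_{12−2} = C_10. So A = C_10 = 16796.
A rooted plane tree on 16 nodes has 15 edges, and such trees are counted by C_15. So B = C_15 = 9694845.
A + B = 16796 + 9694845 = 9711641.

9711641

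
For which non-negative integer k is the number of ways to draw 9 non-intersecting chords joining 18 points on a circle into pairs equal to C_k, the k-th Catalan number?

9

Pairing 18 circle points by 9 non-crossing chords gives C_9 matchings.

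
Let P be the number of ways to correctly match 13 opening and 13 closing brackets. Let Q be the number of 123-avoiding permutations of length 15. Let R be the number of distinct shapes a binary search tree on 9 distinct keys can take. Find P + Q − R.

10432883

With 13 pairs the number of balanced bracket strings is the Catalan number C_13. So P = C_13 = 742900.
Permutations of [n] avoiding any single length-3 pattern are counted by C_n; here n = 15. So Q = C_15 = 9694845.
Binary trees (left/right distinguished) on n nodes are counted by C_n; here n = 9. So R = C_9 = 4862.
P + Q − R = 742900 + 9694845 − 4862 = 10432883.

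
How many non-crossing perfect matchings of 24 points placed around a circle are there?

Pairing 24 circle points by 12 non-crossing chords gives C_12 matchings.
C_12 = C(24,12)/13 = 2704156/13 = 208012.

208012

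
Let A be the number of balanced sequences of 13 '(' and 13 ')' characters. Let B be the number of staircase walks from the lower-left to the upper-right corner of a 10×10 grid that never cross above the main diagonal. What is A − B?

726104

With 13 pairs the number of balanced bracket strings is the Catalan number C_13. So A = C_13 = 742900.
Sub-diagonal monotone paths from (0,0) to (10,10) biject with Dyck paths of semilength 10, giving C_10. So B = C_10 = 16796.
A − B = 742900 − 16796 = 726104.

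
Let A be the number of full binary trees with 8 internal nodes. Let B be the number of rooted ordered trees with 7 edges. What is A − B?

1001

The number of full binary trees on 8 internal nodes is the Catalan number C_8. So A = C_8 = 1430.
A rooted plane tree with 7 edges has 8 nodes, and the count is C_7. So B = C_7 = 429.
A − B = 1430 − 429 = 1001.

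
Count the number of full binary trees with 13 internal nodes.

742900

The number of full binary trees on 13 internal nodes is the Catalan number C_13.
C_13 = C(26,13)/14 = 10400600/14 = 742900.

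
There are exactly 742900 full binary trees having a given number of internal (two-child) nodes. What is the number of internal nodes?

13

Full binary trees with n internal nodes are counted by C_n. The Catalan number equal to 742900 is C_13.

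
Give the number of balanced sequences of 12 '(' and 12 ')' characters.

Balanced strings of n pairs of brackets are counted by C_n; here n = 12.
C_12 = C(24,12)/13 = 2704156/13 = 208012.

208012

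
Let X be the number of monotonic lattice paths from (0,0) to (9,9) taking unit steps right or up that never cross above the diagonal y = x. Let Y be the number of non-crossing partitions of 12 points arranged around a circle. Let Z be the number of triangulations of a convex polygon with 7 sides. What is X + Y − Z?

Sub-diagonal monotone paths from (0,0) to (9,9) biject with Dyck paths of semilength 9, giving C_9. So X = C_9 = 4862.
Non-crossing partitions of an n-element set are counted by C_n; here n = 12. So Y = C_12 = 208012.
Triangulations of a convex m-gon are counted by C_{m−2}; with m = 7 this is C_5. So Z = C_5 = 42.
X + Y − Z = 4862 + 208012 − 42 = 212832.

212832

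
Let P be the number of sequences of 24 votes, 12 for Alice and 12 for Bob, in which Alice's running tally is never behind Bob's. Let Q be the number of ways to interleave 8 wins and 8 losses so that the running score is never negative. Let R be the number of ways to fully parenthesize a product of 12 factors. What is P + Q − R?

150656

Reading a vote for the leader as '(' and for the other as ')' turns such a sequence into a balanced string of 12 pairs, so the count is C_12. So P = C_12 = 208012.
Reading a vote for the leader as '(' and for the other as ')' turns such a sequence into a balanced string of 8 pairs, so the count is C_8. So Q = C_8 = 1430.
Bracketing 12 factors into binary products is counted by C_{12−1} = C_11. So R = C_11 = 58786.
P + Q − R = 208012 + 1430 − 58786 = 150656.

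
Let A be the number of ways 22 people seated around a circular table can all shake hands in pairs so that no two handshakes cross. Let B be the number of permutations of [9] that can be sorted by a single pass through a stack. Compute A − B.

53924

With 22 = 2·11 people, non-crossing handshake pairings are non-crossing perfect matchings on a circle, counted by C_11. So A = C_11 = 58786.
Stack-sortable permutations are exactly the 231-avoiding ones, counted by C_n; here n = 9. So B = C_9 = 4862.
A − B = 58786 − 4862 = 53924.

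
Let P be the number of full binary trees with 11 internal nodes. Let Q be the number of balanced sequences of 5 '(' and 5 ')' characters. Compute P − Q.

The number of full binary trees on 11 internal nodes is the Catalan number C_11. So P = C_11 = 58786.
Balanced strings of n pairs of brackets are counted by C_n; here n = 5. So Q = C_5 = 42.
P − Q = 58786 − 42 = 58744.

58744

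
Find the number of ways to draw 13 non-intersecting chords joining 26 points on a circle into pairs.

Pairing 26 circle points by 13 non-crossing chords gives C_13 matchings.
C_13 = C(26,13)/14 = 10400600/14 = 742900.

742900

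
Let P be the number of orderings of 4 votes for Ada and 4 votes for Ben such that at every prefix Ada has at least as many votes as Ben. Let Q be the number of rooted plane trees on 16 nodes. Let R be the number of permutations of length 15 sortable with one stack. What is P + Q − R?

Ballot sequences with n votes each where one side never trails are Dyck words, counted by C_n; here n = 4. So P = C_4 = 14.
Rooted ordered (plane) trees on m nodes have m−1 edges and are counted by C_{m−1}; m = 16 gives C_15. So Q = C_15 = 9694845.
Stack-sortable permutations are exactly the 231-avoiding ones, counted by C_n; here n = 15. So R = C_15 = 9694845.
P + Q − R = 14 + 9694845 − 9694845 = 14.

14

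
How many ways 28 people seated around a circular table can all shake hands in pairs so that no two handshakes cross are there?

2674440

With 28 = 2·14 people, non-crossing handshake pairings are non-crossing perfect matchings on a circle, counted by C_14.
C_14 = C(28,14)/15 = 40116600/15 = 2674440.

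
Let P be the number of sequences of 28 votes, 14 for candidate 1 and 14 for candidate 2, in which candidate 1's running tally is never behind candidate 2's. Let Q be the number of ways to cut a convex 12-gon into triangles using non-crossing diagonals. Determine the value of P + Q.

2691236

Reading a vote for the leader as '(' and for the other as ')' turns such a sequence into a balanced string of 14 pairs, so the count is C_14. So P = C_14 = 2674440.
A convex 12-gon is triangulated into 10 triangles, and the number of such triangulations is the Catalan number C_{12−2} = C_10. So Q = C_10 = 16796.
P + Q = 2674440 + 16796 = 2691236.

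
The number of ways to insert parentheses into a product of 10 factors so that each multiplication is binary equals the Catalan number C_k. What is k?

9

Bracketing 10 factors into binary products is counted by C_{10−1} = C_9.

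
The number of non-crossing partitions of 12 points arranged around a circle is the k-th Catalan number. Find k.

Non-crossing partitions of an n-element set are counted by C_n; here n = 12.

12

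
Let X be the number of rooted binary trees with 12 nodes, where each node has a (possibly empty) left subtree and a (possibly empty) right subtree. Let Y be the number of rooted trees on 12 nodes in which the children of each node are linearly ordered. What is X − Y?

149226

There are C_n binary search tree shapes on n keys; with n = 12 that is C_12. So X = C_12 = 208012.
Rooted ordered (plane) trees on m nodes have m−1 edges and are counted by C_{m−1}; m = 12 gives C_11. So Y = C_11 = 58786.
X − Y = 208012 − 58786 = 149226.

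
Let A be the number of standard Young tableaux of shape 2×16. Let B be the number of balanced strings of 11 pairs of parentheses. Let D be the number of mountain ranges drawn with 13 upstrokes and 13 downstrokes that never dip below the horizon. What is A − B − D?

34555984

By the hook-length formula (or a Dyck-path bijection), SYT of shape 2×16 number C_16. So A = C_16 = 35357670.
A balanced arrangement of 11 bracket pairs is a Dyck word of semilength 11, so the count is C_11. So B = C_11 = 58786.
Paths of 13 up- and 13 down-steps that never dip below the axis are Dyck paths; their count is C_13. So D = C_13 = 742900.
A − B − D = 35357670 − 58786 − 742900 = 34555984.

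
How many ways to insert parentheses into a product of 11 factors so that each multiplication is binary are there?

16796

Ways to associate a product of 11 factors correspond to binary trees on 11 leaves, so the count is C_10.
C_10 = C(20,10)/11 = 184756/11 = 16796.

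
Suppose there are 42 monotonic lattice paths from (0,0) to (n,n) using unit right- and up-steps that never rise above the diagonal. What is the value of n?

5

Such diagonal-avoiding paths in an n×n grid are counted by C_n; 42 = C_5.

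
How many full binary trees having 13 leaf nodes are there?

208012

Full binary trees with 13 leaves have 13−1 = 12 internal nodes, so there are C_12 of them.
C_12 = C_11 · 2(2·11+1)/(11+2) = 58786 · 46/13 = 208012.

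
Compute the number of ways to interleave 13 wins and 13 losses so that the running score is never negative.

742900

Reading a vote for the leader as '(' and for the other as ')' turns such a sequence into a balanced string of 13 pairs, so the count is C_13.
C_13 = 742900.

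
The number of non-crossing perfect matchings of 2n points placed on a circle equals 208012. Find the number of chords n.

Non-crossing pairings of 2n points on a circle are counted by C_n; 208012 = C_12.

12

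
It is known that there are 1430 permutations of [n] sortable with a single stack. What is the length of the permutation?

8

Stack-sortable permutations of [n] are counted by C_n. The Catalan number equal to 1430 is C_8.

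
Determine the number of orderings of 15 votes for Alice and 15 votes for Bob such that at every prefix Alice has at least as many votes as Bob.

Reading a vote for the leader as '(' and for the other as ')' turns such a sequence into a balanced string of 15 pairs, so the count is C_15.
C_15 = 9694845.

9694845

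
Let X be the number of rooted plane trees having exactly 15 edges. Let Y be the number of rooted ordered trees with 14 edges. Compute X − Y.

Rooted ordered trees with n edges are counted by C_n; here n = 15. So X = C_15 = 9694845.
Rooted ordered trees with n edges are counted by C_n; here n = 14. So Y = C_14 = 2674440.
X − Y = 9694845 − 2674440 = 7020405.

7020405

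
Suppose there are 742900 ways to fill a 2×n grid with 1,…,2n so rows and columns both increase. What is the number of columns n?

13

Standard Young tableaux of shape 2×n are counted by C_n, and C_13 = 742900.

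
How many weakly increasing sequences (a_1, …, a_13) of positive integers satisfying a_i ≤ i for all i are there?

Weakly increasing sequences with a_i ≤ i biject with Dyck paths of semilength 13, so there are C_13.
C_13 = C(26,13)/14 = 10400600/14 = 742900.

742900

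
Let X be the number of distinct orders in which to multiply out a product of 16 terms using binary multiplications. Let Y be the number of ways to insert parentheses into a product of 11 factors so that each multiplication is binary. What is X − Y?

9678049

Bracketing 16 factors into binary products is counted by C_{16−1} = C_15. So X = C_15 = 9694845.
Parenthesizations of m factors correspond to full binary trees with m leaves, counted by C_{m−1}; m = 11 gives C_10. So Y = C_10 = 16796.
X − Y = 9694845 − 16796 = 9678049.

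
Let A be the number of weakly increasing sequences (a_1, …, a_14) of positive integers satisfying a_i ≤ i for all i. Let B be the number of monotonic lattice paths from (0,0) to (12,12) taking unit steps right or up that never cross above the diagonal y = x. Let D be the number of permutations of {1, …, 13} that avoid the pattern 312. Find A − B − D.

Weakly increasing sequences with a_i ≤ i biject with Dyck paths of semilength 14, so there are C_14. So A = C_14 = 2674440.
Monotone paths in an n×n grid that stay weakly below the diagonal are counted by C_n; here n = 12. So B = C_12 = 208012.
Permutations of [n] avoiding any single length-3 pattern are counted by C_n; here n = 13. So D = C_13 = 742900.
A − B − D = 2674440 − 208012 − 742900 = 1723528.

1723528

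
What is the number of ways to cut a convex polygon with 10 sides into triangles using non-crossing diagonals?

1430

The number of triangulations of a 10-gon is the Catalan number C_8 (index = sides − 2).
C_8 = C(16,8)/9 = 12870/9 = 1430.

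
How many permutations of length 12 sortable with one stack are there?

208012

By Knuth's characterisation, the stack-sortable permutations of length 12 are the 231-avoiders, numbering C_12.
C_12 = C(24,12)/13 = 2704156/13 = 208012.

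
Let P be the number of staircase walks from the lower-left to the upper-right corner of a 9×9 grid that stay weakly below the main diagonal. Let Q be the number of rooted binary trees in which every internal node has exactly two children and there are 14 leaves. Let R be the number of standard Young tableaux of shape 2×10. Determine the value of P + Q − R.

730966

Sub-diagonal monotone paths from (0,0) to (9,9) biject with Dyck paths of semilength 9, giving C_9. So P = C_9 = 4862.
Full binary trees with 14 leaves have 14−1 = 13 internal nodes, so there are C_13 of them. So Q = C_13 = 742900.
By the hook-length formula (or a Dyck-path bijection), SYT of shape 2×10 number C_10. So R = C_10 = 16796.
P + Q − R = 4862 + 742900 − 16796 = 730966.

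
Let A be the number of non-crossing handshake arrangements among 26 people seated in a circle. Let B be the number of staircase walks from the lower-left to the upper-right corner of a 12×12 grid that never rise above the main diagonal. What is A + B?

950912

With 26 = 2·13 people, non-crossing handshake pairings are non-crossing perfect matchings on a circle, counted by C_13. So A = C_13 = 742900.
Sub-diagonal monotone paths from (0,0) to (12,12) biject with Dyck paths of semilength 12, giving C_12. So B = C_12 = 208012.
A + B = 742900 + 208012 = 950912.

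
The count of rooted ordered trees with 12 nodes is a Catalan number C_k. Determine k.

Rooted ordered (plane) trees on m nodes have m−1 edges and are counted by C_{m−1}; m = 12 gives C_11.

11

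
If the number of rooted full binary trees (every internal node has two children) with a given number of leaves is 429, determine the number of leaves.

Full binary trees with L leaves are counted by C_{L−1}. Since C_7 = 429, the index is 7.
So the index is 7, and the number of leaves is 7 + 1 = 8.

8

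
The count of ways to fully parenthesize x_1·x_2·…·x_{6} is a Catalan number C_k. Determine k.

Parenthesizations of m factors correspond to full binary trees with m leaves, counted by C_{m−1}; m = 6 gives C_5.

5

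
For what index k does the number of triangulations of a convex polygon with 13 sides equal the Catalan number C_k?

11

Triangulations of a convex m-gon are counted by C_{m−2}; with m = 13 this is C_11.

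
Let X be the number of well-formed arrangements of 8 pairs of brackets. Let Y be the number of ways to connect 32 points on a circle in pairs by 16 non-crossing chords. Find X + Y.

A balanced arrangement of 8 bracket pairs is a Dyck word of semilength 8, so the count is C_8. So X = C_8 = 1430.
Non-crossing perfect matchings of 2n points on a circle are counted by C_n; with 32 points, n = 16. So Y = C_16 = 35357670.
X + Y = 1430 + 35357670 = 35359100.

35359100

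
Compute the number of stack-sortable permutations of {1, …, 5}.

42

Stack-sortable permutations are exactly the 231-avoiding ones, counted by C_n; here n = 5.
C_5 = C(10,5)/6 = 252/6 = 42.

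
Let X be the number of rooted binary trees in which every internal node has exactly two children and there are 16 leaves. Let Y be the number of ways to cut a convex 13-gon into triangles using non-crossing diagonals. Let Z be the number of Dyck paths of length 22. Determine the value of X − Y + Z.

9694845

A full binary tree with L leaves has L−1 internal nodes and is counted by C_{L−1}; L = 16 gives C_15. So X = C_15 = 9694845.
The number of triangulations of a 13-gon is the Catalan number C_11 (index = sides − 2). So Y = C_11 = 58786.
A Dyck path with 11 up-steps and 11 down-steps has semilength 11, so there are C_11 of them. So Z = C_11 = 58786.
X − Y + Z = 9694845 − 58786 + 58786 = 9694845.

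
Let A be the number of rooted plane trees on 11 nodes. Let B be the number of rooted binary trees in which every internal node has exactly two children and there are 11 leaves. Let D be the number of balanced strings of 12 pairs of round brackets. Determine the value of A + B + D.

Rooted ordered (plane) trees on m nodes have m−1 edges and are counted by C_{m−1}; m = 11 gives C_10. So A = C_10 = 16796.
Full binary trees with 11 leaves have 11−1 = 10 internal nodes, so there are C_10 of them. So B = C_10 = 16796.
A balanced arrangement of 12 bracket pairs is a Dyck word of semilength 12, so the count is C_12. So D = C_12 = 208012.
A + B + D = 16796 + 16796 + 208012 = 241604.

241604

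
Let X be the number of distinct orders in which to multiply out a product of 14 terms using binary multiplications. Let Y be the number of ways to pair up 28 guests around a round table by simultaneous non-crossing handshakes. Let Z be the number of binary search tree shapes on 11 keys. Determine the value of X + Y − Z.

3358554

Parenthesizations of m factors correspond to full binary trees with m leaves, counted by C_{m−1}; m = 14 gives C_13. So X = C_13 = 742900.
With 28 = 2·14 people, non-crossing handshake pairings are non-crossing perfect matchings on a circle, counted by C_14. So Y = C_14 = 2674440.
Rooted binary trees with 11 nodes (each child slot possibly empty) number C_11. So Z = C_11 = 58786.
X + Y − Z = 742900 + 2674440 − 58786 = 3358554.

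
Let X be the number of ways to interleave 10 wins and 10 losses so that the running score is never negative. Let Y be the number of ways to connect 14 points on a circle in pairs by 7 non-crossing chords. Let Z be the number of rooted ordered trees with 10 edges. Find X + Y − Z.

Reading a vote for the leader as '(' and for the other as ')' turns such a sequence into a balanced string of 10 pairs, so the count is C_10. So X = C_10 = 16796.
Non-crossing perfect matchings of 2n points on a circle are counted by C_n; with 14 points, n = 7. So Y = C_7 = 429.
A rooted plane tree with 10 edges has 11 nodes, and the count is C_10. So Z = C_10 = 16796.
X + Y − Z = 16796 + 429 − 16796 = 429.

429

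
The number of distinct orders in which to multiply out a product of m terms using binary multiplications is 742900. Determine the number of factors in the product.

Parenthesizations of m factors are counted by C_{m−1}, and C_13 = 742900.
So the index is 13, and the number of factors is 13 + 1 = 14.

14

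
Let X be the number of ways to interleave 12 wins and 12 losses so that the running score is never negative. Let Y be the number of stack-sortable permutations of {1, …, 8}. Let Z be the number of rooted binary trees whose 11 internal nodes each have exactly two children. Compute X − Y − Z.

Ballot sequences with n votes each where one side never trails are Dyck words, counted by C_n; here n = 12. So X = C_12 = 208012.
Stack-sortable permutations are exactly the 231-avoiding ones, counted by C_n; here n = 8. So Y = C_8 = 1430.
The number of full binary trees on 11 internal nodes is the Catalan number C_11. So Z = C_11 = 58786.
X − Y − Z = 208012 − 1430 − 58786 = 147796.

147796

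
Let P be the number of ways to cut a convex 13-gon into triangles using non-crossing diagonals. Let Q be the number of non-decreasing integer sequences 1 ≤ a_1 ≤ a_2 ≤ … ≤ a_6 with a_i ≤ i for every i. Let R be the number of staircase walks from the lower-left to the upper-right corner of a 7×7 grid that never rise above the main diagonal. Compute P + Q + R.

A convex 13-gon is triangulated into 11 triangles, and the number of such triangulations is the Catalan number C_{13−2} = C_11. So P = C_11 = 58786.
Such sub-staircase sequences of length n are counted by C_n; here n = 6. So Q = C_6 = 132.
Sub-diagonal monotone paths from (0,0) to (7,7) biject with Dyck paths of semilength 7, giving C_7. So R = C_7 = 429.
P + Q + R = 58786 + 132 + 429 = 59347.

59347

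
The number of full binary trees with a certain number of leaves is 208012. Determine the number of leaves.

Full binary trees with L leaves are counted by C_{L−1}, and C_12 = 208012.
So the index is 12, and the number of leaves is 12 + 1 = 13.

13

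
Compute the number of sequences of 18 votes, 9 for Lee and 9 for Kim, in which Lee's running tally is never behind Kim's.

4862

Ballot sequences with n votes each where one side never trails are Dyck words, counted by C_n; here n = 9.
C_9 = C(18,9)/10 = 48620/10 = 4862.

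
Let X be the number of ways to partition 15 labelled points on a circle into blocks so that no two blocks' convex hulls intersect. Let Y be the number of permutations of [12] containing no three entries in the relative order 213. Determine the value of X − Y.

Non-crossing partitions of an n-element set are counted by C_n; here n = 15. So X = C_15 = 9694845.
For any fixed pattern of length 3, the pattern-avoiding permutations of [12] number C_12. So Y = C_12 = 208012.
X − Y = 9694845 − 208012 = 9486833.

9486833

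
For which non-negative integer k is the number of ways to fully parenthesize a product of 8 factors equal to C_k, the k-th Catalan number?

7

Ways to associate a product of 8 factors correspond to binary trees on 8 leaves, so the count is C_7.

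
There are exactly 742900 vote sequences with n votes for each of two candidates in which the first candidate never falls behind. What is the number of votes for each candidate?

Such ballot sequences with n votes each are counted by C_n. Since C_13 = 742900, the index is 13.

13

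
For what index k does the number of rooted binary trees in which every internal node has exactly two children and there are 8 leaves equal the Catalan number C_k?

7

A full binary tree with L leaves has L−1 internal nodes and is counted by C_{L−1}; L = 8 gives C_7.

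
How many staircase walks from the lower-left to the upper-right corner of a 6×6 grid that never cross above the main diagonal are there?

132

Monotone paths in an n×n grid that stay weakly below the diagonal are counted by C_n; here n = 6.
C_6 = C_5 · 2(2·5+1)/(5+2) = 42 · 22/7 = 132.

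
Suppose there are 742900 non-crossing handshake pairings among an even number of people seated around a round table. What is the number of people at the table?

Non-crossing handshake pairings of 2n people are counted by C_n. The Catalan number equal to 742900 is C_13.
So n = 13, and there are 2n = 26 people.

26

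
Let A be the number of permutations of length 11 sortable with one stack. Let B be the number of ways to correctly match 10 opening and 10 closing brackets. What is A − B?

By Knuth's characterisation, the stack-sortable permutations of length 11 are the 231-avoiders, numbering C_11. So A = C_11 = 58786.
With 10 pairs the number of balanced bracket strings is the Catalan number C_10. So B = C_10 = 16796.
A − B = 58786 − 16796 = 41990.

41990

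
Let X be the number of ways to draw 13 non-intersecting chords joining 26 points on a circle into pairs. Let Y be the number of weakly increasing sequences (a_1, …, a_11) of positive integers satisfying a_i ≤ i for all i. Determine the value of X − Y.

Non-crossing perfect matchings of 2n points on a circle are counted by C_n; with 26 points, n = 13. So X = C_13 = 742900.
Such sub-staircase sequences of length n are counted by C_n; here n = 11. So Y = C_11 = 58786.
X − Y = 742900 − 58786 = 684114.

684114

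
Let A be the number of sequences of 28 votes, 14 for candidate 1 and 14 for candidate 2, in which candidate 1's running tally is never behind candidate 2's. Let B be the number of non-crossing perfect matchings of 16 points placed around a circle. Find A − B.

Ballot sequences with n votes each where one side never trails are Dyck words, counted by C_n; here n = 14. So A = C_14 = 2674440.
Non-crossing perfect matchings of 2n points on a circle are counted by C_n; with 16 points, n = 8. So B = C_8 = 1430.
A − B = 2674440 − 1430 = 2673010.

2673010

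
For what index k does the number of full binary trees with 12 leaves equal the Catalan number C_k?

11

A full binary tree with L leaves has L−1 internal nodes and is counted by C_{L−1}; L = 12 gives C_11.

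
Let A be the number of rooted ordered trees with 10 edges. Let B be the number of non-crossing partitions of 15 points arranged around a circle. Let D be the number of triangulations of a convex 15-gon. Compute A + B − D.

8968741

A rooted plane tree with 10 edges has 11 nodes, and the count is C_10. So A = C_10 = 16796.
Non-crossing partitions of an n-element set are counted by C_n; here n = 15. So B = C_15 = 9694845.
A convex 15-gon is triangulated into 13 triangles, and the number of such triangulations is the Catalan number C_{15−2} = C_13. So D = C_13 = 742900.
A + B − D = 16796 + 9694845 − 742900 = 8968741.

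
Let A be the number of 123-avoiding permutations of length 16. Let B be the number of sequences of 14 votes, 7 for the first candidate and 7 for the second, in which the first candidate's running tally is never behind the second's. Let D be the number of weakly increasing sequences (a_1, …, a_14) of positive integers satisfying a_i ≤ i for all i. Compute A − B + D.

38031681

For any fixed pattern of length 3, the pattern-avoiding permutations of [16] number C_16. So A = C_16 = 35357670.
Ballot sequences with n votes each where one side never trails are Dyck words, counted by C_n; here n = 7. So B = C_7 = 429.
Such sub-staircase sequences of length n are counted by C_n; here n = 14. So D = C_14 = 2674440.
A − B + D = 35357670 − 429 + 2674440 = 38031681.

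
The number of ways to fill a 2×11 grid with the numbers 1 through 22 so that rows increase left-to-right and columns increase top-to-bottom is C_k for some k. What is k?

By the hook-length formula (or a Dyck-path bijection), SYT of shape 2×11 number C_11.

11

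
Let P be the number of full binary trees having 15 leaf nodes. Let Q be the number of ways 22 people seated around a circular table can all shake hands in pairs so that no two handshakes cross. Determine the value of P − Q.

A full binary tree with L leaves has L−1 internal nodes and is counted by C_{L−1}; L = 15 gives C_14. So P = C_14 = 2674440.
Non-crossing handshake pairings of 2n people are counted by C_n; 22 people gives n = 11. So Q = C_11 = 58786.
P − Q = 2674440 − 58786 = 2615654.

2615654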